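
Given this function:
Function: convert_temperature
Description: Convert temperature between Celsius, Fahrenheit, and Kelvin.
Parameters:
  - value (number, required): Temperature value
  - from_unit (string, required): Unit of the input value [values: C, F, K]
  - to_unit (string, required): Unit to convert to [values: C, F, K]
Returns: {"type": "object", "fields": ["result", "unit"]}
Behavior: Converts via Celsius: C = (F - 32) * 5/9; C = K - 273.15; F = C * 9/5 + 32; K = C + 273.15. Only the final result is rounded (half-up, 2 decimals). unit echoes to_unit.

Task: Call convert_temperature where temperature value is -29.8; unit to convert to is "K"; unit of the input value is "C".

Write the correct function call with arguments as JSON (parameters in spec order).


Mapping each described value to its parameter name:
  'Temperature value' -> value = -29.8
  'Unit to convert to' -> to_unit = "K"
  'Unit of the input value' -> from_unit = "C"
convert_temperature({"value": -29.8, "from_unit": "C", "to_unit": "K"})


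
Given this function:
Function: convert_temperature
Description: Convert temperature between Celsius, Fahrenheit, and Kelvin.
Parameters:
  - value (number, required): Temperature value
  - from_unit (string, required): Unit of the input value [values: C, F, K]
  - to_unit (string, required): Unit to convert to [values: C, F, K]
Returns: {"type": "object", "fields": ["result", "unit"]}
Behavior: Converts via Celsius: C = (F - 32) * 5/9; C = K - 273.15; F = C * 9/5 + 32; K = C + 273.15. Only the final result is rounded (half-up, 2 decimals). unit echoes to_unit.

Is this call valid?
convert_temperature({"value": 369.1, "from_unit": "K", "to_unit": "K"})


Checking all required parameters present and types match... All valid.
Valid


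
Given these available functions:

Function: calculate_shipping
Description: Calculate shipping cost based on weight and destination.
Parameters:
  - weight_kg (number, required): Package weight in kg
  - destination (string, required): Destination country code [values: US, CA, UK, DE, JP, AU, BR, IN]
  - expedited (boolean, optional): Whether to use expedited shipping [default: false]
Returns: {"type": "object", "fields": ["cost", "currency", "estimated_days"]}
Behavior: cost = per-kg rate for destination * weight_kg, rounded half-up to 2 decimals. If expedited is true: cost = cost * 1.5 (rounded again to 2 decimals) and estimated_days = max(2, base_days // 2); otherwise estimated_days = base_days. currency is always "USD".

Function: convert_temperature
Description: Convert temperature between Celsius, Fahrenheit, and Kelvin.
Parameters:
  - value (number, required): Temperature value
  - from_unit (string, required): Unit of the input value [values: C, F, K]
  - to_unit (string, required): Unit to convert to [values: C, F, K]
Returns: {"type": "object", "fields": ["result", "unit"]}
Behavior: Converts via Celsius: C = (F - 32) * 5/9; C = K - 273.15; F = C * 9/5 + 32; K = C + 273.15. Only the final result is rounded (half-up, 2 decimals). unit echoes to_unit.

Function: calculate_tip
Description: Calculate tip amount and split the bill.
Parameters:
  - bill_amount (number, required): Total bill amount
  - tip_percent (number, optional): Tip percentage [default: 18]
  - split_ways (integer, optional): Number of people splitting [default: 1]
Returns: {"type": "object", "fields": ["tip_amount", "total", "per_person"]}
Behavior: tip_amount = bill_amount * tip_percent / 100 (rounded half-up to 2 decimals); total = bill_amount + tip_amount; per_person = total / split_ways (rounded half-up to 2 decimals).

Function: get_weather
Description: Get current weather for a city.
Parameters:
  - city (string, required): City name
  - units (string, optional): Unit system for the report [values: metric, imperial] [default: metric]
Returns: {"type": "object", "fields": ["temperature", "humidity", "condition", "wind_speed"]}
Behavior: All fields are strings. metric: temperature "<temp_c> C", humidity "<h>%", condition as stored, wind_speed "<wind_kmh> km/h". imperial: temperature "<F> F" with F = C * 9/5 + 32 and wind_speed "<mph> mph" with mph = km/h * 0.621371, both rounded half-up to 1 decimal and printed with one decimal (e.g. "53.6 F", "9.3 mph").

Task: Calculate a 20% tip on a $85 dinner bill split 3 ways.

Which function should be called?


The task needs a function whose description is: Calculate tip amount and split the bill.
calculate_tip


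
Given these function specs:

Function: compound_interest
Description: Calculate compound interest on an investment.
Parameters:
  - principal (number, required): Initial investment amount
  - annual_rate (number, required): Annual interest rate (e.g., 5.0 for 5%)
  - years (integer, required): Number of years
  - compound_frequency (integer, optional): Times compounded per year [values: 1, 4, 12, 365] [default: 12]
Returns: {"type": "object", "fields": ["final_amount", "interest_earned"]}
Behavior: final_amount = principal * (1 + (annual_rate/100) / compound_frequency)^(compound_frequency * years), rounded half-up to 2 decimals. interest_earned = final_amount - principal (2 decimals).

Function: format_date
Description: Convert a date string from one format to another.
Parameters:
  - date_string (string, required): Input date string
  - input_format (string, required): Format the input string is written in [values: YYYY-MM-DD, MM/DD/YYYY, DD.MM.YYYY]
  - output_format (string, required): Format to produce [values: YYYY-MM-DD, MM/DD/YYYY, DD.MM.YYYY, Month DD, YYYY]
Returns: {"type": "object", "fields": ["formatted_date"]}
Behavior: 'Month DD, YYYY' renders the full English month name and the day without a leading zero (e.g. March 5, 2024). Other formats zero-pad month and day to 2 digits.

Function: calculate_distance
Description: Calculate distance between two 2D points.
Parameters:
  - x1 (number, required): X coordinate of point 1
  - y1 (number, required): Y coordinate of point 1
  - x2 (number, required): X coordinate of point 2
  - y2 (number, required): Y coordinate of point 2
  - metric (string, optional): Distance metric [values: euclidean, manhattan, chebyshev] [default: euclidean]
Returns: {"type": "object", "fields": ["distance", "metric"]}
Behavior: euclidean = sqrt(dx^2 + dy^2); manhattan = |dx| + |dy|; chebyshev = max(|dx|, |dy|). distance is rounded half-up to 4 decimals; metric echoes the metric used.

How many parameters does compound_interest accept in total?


Parameters of compound_interest: principal (required), annual_rate (required), years (required), compound_frequency (optional)
Total:
4


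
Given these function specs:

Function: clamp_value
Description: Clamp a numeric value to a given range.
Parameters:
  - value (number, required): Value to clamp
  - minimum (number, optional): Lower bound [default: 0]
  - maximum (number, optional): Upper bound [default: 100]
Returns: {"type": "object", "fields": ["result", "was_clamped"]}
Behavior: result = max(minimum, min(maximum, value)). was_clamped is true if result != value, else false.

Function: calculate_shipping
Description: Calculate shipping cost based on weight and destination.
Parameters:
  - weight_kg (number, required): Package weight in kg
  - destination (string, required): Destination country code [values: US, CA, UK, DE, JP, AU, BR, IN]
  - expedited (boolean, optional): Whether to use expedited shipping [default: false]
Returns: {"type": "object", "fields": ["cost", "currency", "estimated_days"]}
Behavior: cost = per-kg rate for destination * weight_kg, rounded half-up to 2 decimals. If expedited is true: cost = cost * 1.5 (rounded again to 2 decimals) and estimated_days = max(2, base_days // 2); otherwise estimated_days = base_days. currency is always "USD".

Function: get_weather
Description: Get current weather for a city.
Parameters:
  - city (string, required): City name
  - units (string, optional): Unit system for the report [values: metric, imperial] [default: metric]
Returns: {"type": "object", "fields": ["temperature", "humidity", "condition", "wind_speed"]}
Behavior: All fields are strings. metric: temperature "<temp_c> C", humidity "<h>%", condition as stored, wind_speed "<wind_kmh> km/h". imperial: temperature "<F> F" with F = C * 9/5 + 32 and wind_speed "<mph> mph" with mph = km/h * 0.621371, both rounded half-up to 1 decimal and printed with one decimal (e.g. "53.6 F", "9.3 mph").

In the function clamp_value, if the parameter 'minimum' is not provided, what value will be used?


The clamp_value spec declares:
  - minimum (number, optional): Lower bound [default: 0]
Default:
0


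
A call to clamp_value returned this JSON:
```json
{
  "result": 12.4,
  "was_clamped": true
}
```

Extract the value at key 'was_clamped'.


true


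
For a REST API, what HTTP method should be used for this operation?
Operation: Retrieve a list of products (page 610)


GET = read, POST = create, PUT = update/replace, DELETE = remove
This operation is a read.
GET


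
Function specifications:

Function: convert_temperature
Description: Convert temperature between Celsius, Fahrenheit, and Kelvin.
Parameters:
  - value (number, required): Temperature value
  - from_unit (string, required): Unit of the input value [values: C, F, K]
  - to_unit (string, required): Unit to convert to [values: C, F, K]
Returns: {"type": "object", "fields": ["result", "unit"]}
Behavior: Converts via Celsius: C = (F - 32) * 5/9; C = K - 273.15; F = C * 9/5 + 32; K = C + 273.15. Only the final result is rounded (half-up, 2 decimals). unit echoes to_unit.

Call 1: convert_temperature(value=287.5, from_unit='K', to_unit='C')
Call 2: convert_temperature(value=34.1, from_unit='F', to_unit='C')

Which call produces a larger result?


Call 1:
  To C: 287.5 - 273.15 = 14.35
  Target is C: 14.35
  Round to 2 decimals: 14.35
  -> 14.35 C
Call 2:
  To C: (34.1 - 32) * 5/9 = 1.166667
  Target is C: 1.166667
  Round to 2 decimals: 1.17
  -> 1.17 C
Call 1 (14.35 C)


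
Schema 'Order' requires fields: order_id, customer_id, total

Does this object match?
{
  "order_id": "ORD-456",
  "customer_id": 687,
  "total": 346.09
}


Checking required fields... All present.
Valid - all required fields present


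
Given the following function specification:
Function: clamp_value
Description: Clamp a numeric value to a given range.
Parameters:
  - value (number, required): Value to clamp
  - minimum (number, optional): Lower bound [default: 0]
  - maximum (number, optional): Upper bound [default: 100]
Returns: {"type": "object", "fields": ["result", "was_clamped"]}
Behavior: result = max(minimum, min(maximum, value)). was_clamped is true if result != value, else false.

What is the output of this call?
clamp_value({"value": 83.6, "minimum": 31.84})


Defaults applied: maximum=100
result = max(31.84, min(100, 83.6)) = max(31.84, 83.6) = 83.6
was_clamped = (83.6 != 83.6) = false
Output:
{"result": 83.6, "was_clamped": false}


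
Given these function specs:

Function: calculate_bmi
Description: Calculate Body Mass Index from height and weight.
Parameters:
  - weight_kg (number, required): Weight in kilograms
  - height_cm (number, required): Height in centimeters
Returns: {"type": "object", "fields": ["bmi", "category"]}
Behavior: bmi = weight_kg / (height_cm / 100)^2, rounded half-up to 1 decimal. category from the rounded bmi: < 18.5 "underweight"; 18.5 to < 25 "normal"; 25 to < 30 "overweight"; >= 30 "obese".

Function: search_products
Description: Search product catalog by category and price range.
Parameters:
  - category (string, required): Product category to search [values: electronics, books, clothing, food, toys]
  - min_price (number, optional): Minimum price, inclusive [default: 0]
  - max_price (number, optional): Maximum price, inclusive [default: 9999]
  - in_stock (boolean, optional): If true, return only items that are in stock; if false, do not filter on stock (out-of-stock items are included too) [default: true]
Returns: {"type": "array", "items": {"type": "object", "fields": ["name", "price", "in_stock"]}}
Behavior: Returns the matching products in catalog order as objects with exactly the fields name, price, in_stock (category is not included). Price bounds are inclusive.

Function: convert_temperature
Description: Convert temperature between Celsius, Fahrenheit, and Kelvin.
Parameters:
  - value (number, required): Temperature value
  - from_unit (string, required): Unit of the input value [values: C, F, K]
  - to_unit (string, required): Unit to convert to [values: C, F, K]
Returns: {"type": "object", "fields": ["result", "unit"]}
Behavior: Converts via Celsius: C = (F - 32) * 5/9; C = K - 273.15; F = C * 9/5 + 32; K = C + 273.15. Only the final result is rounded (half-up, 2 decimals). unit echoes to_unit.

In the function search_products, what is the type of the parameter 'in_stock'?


The search_products spec declares:
  - in_stock (boolean, optional): If true, return only items that are in stock; if false, do not filter on stock (out-of-stock items are included too) [default: true]
Type:
boolean


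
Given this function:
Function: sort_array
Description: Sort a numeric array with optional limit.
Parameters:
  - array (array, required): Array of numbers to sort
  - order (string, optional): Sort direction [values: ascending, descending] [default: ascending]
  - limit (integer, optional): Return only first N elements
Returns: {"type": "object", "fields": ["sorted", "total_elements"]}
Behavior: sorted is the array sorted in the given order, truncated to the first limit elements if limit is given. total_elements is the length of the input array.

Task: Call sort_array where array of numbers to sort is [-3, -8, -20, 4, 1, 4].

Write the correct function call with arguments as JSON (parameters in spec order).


Mapping each described value to its parameter name:
  'Array of numbers to sort' -> array = [-3, -8, -20, 4, 1, 4]
sort_array({"array": [-3, -8, -20, 4, 1, 4]})


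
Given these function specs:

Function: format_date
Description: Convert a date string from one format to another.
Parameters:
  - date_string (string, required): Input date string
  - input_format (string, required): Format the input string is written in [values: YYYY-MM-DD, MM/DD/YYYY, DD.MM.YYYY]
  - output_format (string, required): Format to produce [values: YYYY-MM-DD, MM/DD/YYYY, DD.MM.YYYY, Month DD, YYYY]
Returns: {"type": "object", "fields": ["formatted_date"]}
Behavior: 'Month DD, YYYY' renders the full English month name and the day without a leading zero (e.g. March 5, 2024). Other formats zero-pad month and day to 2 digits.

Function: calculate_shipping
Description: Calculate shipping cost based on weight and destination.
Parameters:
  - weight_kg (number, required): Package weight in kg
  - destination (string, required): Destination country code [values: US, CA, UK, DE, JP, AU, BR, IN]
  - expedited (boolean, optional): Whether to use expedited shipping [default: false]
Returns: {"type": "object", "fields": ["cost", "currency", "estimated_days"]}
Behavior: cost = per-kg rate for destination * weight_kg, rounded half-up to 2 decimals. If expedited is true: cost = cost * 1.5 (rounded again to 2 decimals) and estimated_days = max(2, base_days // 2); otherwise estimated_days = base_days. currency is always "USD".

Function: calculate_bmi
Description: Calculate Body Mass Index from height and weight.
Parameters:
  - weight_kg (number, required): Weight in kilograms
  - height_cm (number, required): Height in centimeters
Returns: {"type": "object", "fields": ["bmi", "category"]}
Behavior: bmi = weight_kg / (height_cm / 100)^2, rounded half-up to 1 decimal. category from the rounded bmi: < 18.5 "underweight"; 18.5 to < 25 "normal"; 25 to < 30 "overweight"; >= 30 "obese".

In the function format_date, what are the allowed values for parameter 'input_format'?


The format_date spec declares:
  - input_format (string, required): Format the input string is written in [values: YYYY-MM-DD, MM/DD/YYYY, DD.MM.YYYY]
Allowed values:
YYYY-MM-DD, MM/DD/YYYY, DD.MM.YYYY


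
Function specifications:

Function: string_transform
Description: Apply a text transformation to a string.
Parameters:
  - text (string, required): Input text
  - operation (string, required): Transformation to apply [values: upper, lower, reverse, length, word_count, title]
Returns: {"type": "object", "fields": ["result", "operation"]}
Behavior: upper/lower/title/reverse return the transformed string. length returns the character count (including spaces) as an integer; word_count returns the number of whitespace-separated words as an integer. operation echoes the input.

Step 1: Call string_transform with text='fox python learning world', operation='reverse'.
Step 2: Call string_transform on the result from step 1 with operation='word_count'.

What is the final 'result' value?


Step 1: string_transform(text='fox python learning world', operation='reverse')
  -> result = 'dlrow gninrael nohtyp xof'
Step 2: string_transform(text='dlrow gninrael nohtyp xof', operation='word_count')
  words: dlrow, gninrael, nohtyp, xof -> 4
  -> result = 4
4


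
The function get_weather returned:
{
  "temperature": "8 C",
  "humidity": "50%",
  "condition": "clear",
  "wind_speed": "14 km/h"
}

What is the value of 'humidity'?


50%


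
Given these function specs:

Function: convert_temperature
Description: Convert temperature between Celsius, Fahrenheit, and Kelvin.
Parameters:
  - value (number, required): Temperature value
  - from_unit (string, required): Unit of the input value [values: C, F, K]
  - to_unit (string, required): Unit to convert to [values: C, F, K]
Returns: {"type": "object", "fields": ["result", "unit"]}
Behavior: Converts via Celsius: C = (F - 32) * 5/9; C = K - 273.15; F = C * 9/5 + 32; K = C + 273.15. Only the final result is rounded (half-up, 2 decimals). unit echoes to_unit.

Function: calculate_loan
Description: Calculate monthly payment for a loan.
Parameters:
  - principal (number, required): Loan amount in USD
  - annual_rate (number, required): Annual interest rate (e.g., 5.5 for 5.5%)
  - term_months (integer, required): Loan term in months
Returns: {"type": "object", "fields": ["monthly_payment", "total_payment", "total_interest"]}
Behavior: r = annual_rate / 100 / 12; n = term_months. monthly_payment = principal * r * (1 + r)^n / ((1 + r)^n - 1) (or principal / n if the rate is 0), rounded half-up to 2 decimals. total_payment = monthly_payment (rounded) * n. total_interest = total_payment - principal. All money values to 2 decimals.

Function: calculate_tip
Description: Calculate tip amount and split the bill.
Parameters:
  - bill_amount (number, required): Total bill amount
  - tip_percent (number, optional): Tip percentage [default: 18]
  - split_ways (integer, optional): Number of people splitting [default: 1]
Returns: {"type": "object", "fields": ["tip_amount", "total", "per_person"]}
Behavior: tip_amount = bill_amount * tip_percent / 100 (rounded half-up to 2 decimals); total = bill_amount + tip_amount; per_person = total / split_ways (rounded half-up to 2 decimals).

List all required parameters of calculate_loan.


Parameters of calculate_loan and their required/optional flag:
  principal: required
  annual_rate: required
  term_months: required
annual_rate, principal, term_months


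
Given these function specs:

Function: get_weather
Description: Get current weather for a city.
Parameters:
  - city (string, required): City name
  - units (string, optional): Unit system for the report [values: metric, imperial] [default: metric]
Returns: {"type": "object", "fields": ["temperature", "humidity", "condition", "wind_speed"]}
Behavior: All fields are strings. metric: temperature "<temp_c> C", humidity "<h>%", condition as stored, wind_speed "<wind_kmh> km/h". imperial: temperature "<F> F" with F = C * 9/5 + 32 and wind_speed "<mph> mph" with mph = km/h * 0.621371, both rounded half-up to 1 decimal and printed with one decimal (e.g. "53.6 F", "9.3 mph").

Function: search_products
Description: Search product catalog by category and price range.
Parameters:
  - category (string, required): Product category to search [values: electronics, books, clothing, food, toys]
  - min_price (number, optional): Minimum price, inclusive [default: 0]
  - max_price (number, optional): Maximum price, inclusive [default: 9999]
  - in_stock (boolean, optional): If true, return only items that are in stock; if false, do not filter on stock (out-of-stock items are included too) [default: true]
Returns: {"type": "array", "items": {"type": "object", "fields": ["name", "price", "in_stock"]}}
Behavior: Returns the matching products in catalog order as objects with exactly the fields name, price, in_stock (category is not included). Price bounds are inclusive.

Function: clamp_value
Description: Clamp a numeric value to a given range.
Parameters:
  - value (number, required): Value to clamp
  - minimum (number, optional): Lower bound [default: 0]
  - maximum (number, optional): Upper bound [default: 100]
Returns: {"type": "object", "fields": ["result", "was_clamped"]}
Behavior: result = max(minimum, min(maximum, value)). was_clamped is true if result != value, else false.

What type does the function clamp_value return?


The clamp_value spec declares Returns: {"type": "object", "fields": ["result", "was_clamped"]}
Type:
object


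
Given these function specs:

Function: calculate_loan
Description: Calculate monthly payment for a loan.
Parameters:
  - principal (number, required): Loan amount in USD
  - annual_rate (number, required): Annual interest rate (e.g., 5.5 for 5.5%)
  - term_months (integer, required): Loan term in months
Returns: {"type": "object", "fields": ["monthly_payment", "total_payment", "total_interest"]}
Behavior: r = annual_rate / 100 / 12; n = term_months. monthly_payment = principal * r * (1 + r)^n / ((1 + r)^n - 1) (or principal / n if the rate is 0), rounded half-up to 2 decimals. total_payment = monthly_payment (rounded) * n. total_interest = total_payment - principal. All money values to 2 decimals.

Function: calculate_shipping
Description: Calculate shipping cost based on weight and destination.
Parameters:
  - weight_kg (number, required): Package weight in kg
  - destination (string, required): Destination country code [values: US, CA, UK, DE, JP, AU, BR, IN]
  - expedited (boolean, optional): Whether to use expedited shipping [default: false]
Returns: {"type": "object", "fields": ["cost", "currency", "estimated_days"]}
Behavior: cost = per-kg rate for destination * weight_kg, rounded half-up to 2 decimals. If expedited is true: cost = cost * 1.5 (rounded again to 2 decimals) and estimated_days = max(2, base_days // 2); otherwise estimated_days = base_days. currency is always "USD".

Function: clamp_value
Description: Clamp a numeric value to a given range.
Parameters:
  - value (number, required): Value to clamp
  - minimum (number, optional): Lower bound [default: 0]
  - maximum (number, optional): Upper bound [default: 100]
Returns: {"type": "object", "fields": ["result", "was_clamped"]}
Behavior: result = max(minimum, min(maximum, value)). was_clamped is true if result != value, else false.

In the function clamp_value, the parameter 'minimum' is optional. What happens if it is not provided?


The clamp_value spec declares:
  - minimum (number, optional): Lower bound [default: 0]
It defaults to 0


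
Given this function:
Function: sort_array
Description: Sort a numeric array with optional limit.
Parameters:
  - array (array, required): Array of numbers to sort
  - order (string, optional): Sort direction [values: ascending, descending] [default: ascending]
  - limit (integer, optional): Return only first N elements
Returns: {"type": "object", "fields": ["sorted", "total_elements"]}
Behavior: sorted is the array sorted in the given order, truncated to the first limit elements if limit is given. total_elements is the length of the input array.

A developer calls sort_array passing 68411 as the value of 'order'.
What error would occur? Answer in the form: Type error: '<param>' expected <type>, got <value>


Spec: 'order' is declared as string; 68411 is an integer.
Type error: 'order' expected string, got 68411


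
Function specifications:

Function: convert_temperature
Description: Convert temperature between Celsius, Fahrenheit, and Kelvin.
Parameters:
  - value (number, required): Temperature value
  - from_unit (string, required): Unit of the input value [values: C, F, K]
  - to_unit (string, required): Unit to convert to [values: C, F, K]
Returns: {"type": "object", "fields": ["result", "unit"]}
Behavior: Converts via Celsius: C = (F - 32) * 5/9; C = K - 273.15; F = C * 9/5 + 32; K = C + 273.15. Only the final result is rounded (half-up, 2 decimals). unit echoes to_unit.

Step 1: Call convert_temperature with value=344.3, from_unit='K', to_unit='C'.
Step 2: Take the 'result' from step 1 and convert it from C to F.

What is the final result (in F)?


Step 1: convert_temperature(value=344.3, from_unit=K, to_unit=C)
  To C: 344.3 - 273.15 = 71.15
  Target is C: 71.15
  Round to 2 decimals: 71.15
  -> result = 71.15 C
Step 2: convert_temperature(value=71.15, from_unit=C, to_unit=F)
  Input already in C: 71.15
  To F: 71.15 * 9/5 + 32 = 160.07
  Round to 2 decimals: 160.07
  -> result = 160.07 F
160.07 F


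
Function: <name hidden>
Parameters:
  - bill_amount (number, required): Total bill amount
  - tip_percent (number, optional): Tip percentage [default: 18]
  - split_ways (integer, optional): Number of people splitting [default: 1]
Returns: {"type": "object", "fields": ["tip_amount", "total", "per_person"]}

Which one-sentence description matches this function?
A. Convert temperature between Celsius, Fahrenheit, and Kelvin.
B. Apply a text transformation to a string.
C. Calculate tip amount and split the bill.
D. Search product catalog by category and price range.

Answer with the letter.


Parameters bill_amount, tip_percent, split_ways and return ["tip_amount", "total", "per_person"] fit: Calculate tip amount and split the bill.
C


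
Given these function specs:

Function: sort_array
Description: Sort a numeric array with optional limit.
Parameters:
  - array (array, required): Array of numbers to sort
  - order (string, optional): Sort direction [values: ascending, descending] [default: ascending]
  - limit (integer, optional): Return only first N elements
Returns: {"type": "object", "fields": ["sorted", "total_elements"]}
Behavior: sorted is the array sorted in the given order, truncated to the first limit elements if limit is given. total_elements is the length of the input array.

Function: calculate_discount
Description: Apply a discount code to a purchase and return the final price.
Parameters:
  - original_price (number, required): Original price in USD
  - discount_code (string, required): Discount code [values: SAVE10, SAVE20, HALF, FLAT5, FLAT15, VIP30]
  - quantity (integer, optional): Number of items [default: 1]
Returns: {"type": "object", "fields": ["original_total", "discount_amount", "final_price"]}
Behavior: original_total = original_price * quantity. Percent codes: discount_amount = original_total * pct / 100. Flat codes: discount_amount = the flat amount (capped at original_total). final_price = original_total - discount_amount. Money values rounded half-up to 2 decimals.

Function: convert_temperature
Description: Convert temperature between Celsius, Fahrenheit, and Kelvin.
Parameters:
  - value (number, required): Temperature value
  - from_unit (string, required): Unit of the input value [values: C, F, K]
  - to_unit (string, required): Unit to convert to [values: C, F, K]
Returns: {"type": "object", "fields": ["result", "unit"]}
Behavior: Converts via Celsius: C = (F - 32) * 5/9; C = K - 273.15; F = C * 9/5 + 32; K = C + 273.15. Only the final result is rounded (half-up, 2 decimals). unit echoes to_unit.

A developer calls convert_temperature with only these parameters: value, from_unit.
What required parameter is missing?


Required parameters: value, from_unit, to_unit
Provided: value, from_unit
Missing: to_unit
to_unit


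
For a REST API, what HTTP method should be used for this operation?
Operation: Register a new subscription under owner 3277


GET = read, POST = create, PUT = update/replace, DELETE = remove
This operation is a create.
POST


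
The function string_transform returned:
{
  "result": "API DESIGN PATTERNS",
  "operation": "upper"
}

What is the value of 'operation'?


upper


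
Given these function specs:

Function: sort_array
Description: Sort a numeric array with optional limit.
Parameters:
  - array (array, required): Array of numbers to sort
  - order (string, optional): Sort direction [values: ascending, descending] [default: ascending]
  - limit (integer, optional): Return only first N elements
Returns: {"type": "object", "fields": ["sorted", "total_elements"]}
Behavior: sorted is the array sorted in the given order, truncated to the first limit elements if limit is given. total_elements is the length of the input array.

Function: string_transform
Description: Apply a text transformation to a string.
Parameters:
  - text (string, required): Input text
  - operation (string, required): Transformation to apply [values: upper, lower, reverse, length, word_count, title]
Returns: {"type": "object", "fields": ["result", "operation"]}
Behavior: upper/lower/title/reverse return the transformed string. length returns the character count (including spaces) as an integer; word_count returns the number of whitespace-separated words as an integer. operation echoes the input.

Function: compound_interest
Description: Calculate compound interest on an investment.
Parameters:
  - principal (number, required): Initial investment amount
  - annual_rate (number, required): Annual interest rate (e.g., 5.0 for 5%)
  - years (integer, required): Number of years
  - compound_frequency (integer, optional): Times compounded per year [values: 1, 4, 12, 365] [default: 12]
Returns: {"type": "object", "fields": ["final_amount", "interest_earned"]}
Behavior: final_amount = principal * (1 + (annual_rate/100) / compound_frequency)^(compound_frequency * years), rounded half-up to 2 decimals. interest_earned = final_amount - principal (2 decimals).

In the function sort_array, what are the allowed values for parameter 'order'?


The sort_array spec declares:
  - order (string, optional): Sort direction [values: ascending, descending] [default: ascending]
Allowed values:
ascending, descending


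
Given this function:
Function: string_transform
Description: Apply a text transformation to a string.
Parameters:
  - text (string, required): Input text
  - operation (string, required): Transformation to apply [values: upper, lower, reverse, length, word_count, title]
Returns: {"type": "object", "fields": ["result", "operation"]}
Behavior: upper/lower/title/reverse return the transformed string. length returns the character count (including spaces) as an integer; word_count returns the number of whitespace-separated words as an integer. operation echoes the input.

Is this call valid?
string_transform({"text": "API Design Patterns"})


Checking required parameters...
Missing required parameter: operation
Invalid - missing required parameter 'operation'


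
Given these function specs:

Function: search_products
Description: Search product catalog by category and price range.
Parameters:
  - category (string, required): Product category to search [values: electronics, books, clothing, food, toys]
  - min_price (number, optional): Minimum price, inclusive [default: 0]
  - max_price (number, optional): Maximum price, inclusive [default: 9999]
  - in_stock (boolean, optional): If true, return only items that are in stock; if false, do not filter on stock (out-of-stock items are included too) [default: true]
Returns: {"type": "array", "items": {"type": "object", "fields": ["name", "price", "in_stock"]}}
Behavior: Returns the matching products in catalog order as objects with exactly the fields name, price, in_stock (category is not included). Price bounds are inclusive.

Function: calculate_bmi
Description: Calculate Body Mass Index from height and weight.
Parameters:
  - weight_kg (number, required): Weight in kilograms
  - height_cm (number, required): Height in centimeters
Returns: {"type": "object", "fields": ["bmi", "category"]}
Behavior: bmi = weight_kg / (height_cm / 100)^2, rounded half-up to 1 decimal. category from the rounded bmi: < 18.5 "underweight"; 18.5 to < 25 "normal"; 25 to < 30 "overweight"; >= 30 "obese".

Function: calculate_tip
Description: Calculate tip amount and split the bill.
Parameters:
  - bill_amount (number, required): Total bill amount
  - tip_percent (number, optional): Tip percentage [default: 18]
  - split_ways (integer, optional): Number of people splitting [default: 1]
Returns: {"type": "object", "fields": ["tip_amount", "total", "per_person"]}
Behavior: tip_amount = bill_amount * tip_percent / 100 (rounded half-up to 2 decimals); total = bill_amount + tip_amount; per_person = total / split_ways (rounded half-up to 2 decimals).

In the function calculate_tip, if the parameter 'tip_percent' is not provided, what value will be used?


The calculate_tip spec declares:
  - tip_percent (number, optional): Tip percentage [default: 18]
Default:
18


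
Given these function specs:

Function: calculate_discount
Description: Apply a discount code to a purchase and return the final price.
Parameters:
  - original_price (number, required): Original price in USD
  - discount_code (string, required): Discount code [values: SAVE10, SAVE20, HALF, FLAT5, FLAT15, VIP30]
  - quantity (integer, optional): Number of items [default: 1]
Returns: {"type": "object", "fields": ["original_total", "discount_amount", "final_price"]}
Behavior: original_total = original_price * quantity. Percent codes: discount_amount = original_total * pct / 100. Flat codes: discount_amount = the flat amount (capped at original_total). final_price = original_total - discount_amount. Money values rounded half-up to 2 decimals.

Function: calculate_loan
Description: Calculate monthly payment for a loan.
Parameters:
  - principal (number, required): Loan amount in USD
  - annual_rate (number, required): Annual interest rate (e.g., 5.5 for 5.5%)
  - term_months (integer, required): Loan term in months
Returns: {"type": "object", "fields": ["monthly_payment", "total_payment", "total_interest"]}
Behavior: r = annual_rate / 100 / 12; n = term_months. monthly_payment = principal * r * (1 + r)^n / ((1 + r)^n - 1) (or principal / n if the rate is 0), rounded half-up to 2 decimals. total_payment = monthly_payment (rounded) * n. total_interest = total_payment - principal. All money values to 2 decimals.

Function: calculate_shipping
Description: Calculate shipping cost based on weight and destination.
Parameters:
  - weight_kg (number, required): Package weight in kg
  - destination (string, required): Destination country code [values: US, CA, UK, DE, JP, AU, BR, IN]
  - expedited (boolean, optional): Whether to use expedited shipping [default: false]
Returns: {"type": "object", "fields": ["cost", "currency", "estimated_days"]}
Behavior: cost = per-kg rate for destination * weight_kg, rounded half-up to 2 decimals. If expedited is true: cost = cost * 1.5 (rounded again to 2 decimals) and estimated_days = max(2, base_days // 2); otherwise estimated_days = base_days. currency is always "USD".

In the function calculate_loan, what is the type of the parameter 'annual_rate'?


The calculate_loan spec declares:
  - annual_rate (number, required): Annual interest rate (e.g., 5.5 for 5.5%)
Type:
number


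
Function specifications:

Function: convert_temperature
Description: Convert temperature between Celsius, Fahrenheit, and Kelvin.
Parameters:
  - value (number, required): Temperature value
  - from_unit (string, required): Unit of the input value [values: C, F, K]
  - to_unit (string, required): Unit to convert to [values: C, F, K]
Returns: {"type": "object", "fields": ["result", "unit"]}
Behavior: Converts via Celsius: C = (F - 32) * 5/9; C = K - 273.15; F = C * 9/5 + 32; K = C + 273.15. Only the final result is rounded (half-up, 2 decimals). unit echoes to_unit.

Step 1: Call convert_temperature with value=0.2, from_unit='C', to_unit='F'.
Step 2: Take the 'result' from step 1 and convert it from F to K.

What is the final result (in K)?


Step 1: convert_temperature(value=0.2, from_unit=C, to_unit=F)
  Input already in C: 0.2
  To F: 0.2 * 9/5 + 32 = 32.36
  Round to 2 decimals: 32.36
  -> result = 32.36 F
Step 2: convert_temperature(value=32.36, from_unit=F, to_unit=K)
  To C: (32.36 - 32) * 5/9 = 0.2
  To K: 0.2 + 273.15 = 273.35
  Round to 2 decimals: 273.35
  -> result = 273.35 K
273.35 K


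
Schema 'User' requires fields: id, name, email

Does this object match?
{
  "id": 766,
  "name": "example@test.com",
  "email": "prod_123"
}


Checking required fields... All present.
Valid - all required fields present


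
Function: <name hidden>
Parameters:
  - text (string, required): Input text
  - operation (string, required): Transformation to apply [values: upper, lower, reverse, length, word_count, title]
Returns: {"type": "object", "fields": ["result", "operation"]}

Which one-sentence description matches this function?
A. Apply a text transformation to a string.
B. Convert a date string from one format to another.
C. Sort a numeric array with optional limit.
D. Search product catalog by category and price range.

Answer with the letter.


Parameters text, operation and return ["result", "operation"] fit: Apply a text transformation to a string.
A


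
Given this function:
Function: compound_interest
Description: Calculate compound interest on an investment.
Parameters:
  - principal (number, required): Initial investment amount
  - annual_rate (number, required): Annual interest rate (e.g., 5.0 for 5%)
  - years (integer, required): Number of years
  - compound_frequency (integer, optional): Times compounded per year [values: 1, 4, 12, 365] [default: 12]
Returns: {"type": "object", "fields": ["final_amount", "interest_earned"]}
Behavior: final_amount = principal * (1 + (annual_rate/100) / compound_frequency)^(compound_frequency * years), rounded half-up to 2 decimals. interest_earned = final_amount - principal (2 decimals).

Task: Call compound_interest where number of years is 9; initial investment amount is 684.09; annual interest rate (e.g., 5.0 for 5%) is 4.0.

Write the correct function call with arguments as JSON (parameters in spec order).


Mapping each described value to its parameter name:
  'Number of years' -> years = 9
  'Initial investment amount' -> principal = 684.09
  'Annual interest rate (e.g., 5.0 for 5%)' -> annual_rate = 4.0
compound_interest({"principal": 684.09, "annual_rate": 4.0, "years": 9})


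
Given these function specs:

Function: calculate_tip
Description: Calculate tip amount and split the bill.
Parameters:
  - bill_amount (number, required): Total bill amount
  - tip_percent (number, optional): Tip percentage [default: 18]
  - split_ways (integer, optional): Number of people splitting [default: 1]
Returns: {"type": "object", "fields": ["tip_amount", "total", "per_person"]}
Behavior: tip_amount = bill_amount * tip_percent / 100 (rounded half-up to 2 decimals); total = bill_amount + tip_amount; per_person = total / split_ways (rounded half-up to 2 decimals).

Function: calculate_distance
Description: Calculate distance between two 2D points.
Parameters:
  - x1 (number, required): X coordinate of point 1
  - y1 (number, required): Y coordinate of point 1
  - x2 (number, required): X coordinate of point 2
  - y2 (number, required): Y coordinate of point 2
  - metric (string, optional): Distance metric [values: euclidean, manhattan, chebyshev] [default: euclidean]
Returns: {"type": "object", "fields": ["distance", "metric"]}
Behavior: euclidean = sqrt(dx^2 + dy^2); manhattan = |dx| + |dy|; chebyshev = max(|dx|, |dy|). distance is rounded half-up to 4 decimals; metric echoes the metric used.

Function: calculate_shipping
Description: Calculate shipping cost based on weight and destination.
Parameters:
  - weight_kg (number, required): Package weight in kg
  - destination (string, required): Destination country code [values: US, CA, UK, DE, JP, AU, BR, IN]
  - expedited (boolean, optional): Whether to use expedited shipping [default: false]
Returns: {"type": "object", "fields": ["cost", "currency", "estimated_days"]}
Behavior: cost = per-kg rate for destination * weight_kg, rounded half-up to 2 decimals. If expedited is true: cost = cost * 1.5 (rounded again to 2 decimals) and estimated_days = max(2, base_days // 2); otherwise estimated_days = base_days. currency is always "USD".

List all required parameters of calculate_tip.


Parameters of calculate_tip and their required/optional flag:
  bill_amount: required
  tip_percent: optional
  split_ways: optional
bill_amount
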